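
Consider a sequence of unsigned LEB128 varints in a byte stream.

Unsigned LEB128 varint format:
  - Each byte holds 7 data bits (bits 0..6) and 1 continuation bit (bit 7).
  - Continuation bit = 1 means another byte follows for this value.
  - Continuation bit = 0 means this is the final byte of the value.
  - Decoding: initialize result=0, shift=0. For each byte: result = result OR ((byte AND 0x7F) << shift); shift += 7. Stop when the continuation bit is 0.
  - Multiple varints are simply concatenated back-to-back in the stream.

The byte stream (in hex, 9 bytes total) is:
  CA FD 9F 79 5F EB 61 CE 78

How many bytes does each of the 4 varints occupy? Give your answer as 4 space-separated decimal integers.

  byte[0]=0xCA cont=1 payload=0x4A=74: acc |= 74<<0 -> acc=74 shift=7
  byte[1]=0xFD cont=1 payload=0x7D=125: acc |= 125<<7 -> acc=16074 shift=14
  byte[2]=0x9F cont=1 payload=0x1F=31: acc |= 31<<14 -> acc=523978 shift=21
  byte[3]=0x79 cont=0 payload=0x79=121: acc |= 121<<21 -> acc=254279370 shift=28 [end]
Varint 1: bytes[0:4] = CA FD 9F 79 -> value 254279370 (4 byte(s))
  byte[4]=0x5F cont=0 payload=0x5F=95: acc |= 95<<0 -> acc=95 shift=7 [end]
Varint 2: bytes[4:5] = 5F -> value 95 (1 byte(s))
  byte[5]=0xEB cont=1 payload=0x6B=107: acc |= 107<<0 -> acc=107 shift=7
  byte[6]=0x61 cont=0 payload=0x61=97: acc |= 97<<7 -> acc=12523 shift=14 [end]
Varint 3: bytes[5:7] = EB 61 -> value 12523 (2 byte(s))
  byte[7]=0xCE cont=1 payload=0x4E=78: acc |= 78<<0 -> acc=78 shift=7
  byte[8]=0x78 cont=0 payload=0x78=120: acc |= 120<<7 -> acc=15438 shift=14 [end]
Varint 4: bytes[7:9] = CE 78 -> value 15438 (2 byte(s))

Answer: 4 1 2 2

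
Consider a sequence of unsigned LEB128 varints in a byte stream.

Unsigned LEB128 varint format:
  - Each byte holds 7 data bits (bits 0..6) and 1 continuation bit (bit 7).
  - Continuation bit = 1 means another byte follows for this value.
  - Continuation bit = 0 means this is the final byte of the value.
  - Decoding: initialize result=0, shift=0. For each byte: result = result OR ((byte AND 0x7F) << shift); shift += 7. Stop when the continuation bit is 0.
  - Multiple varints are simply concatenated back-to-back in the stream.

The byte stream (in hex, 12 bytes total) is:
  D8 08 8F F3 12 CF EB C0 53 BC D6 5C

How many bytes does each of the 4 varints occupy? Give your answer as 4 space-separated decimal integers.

  byte[0]=0xD8 cont=1 payload=0x58=88: acc |= 88<<0 -> acc=88 shift=7
  byte[1]=0x08 cont=0 payload=0x08=8: acc |= 8<<7 -> acc=1112 shift=14 [end]
Varint 1: bytes[0:2] = D8 08 -> value 1112 (2 byte(s))
  byte[2]=0x8F cont=1 payload=0x0F=15: acc |= 15<<0 -> acc=15 shift=7
  byte[3]=0xF3 cont=1 payload=0x73=115: acc |= 115<<7 -> acc=14735 shift=14
  byte[4]=0x12 cont=0 payload=0x12=18: acc |= 18<<14 -> acc=309647 shift=21 [end]
Varint 2: bytes[2:5] = 8F F3 12 -> value 309647 (3 byte(s))
  byte[5]=0xCF cont=1 payload=0x4F=79: acc |= 79<<0 -> acc=79 shift=7
  byte[6]=0xEB cont=1 payload=0x6B=107: acc |= 107<<7 -> acc=13775 shift=14
  byte[7]=0xC0 cont=1 payload=0x40=64: acc |= 64<<14 -> acc=1062351 shift=21
  byte[8]=0x53 cont=0 payload=0x53=83: acc |= 83<<21 -> acc=175125967 shift=28 [end]
Varint 3: bytes[5:9] = CF EB C0 53 -> value 175125967 (4 byte(s))
  byte[9]=0xBC cont=1 payload=0x3C=60: acc |= 60<<0 -> acc=60 shift=7
  byte[10]=0xD6 cont=1 payload=0x56=86: acc |= 86<<7 -> acc=11068 shift=14
  byte[11]=0x5C cont=0 payload=0x5C=92: acc |= 92<<14 -> acc=1518396 shift=21 [end]
Varint 4: bytes[9:12] = BC D6 5C -> value 1518396 (3 byte(s))

Answer: 2 3 4 3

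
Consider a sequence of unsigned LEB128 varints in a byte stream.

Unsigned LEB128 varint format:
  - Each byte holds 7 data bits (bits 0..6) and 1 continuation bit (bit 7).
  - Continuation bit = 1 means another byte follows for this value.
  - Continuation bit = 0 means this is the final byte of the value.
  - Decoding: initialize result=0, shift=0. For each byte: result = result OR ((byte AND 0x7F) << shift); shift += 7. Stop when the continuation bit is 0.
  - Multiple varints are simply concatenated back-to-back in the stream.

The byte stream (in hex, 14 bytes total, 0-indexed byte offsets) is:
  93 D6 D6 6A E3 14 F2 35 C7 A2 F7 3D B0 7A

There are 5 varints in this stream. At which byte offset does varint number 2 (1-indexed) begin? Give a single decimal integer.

Answer: 4

Derivation:
  byte[0]=0x93 cont=1 payload=0x13=19: acc |= 19<<0 -> acc=19 shift=7
  byte[1]=0xD6 cont=1 payload=0x56=86: acc |= 86<<7 -> acc=11027 shift=14
  byte[2]=0xD6 cont=1 payload=0x56=86: acc |= 86<<14 -> acc=1420051 shift=21
  byte[3]=0x6A cont=0 payload=0x6A=106: acc |= 106<<21 -> acc=223718163 shift=28 [end]
Varint 1: bytes[0:4] = 93 D6 D6 6A -> value 223718163 (4 byte(s))
  byte[4]=0xE3 cont=1 payload=0x63=99: acc |= 99<<0 -> acc=99 shift=7
  byte[5]=0x14 cont=0 payload=0x14=20: acc |= 20<<7 -> acc=2659 shift=14 [end]
Varint 2: bytes[4:6] = E3 14 -> value 2659 (2 byte(s))
  byte[6]=0xF2 cont=1 payload=0x72=114: acc |= 114<<0 -> acc=114 shift=7
  byte[7]=0x35 cont=0 payload=0x35=53: acc |= 53<<7 -> acc=6898 shift=14 [end]
Varint 3: bytes[6:8] = F2 35 -> value 6898 (2 byte(s))
  byte[8]=0xC7 cont=1 payload=0x47=71: acc |= 71<<0 -> acc=71 shift=7
  byte[9]=0xA2 cont=1 payload=0x22=34: acc |= 34<<7 -> acc=4423 shift=14
  byte[10]=0xF7 cont=1 payload=0x77=119: acc |= 119<<14 -> acc=1954119 shift=21
  byte[11]=0x3D cont=0 payload=0x3D=61: acc |= 61<<21 -> acc=129880391 shift=28 [end]
Varint 4: bytes[8:12] = C7 A2 F7 3D -> value 129880391 (4 byte(s))
  byte[12]=0xB0 cont=1 payload=0x30=48: acc |= 48<<0 -> acc=48 shift=7
  byte[13]=0x7A cont=0 payload=0x7A=122: acc |= 122<<7 -> acc=15664 shift=14 [end]
Varint 5: bytes[12:14] = B0 7A -> value 15664 (2 byte(s))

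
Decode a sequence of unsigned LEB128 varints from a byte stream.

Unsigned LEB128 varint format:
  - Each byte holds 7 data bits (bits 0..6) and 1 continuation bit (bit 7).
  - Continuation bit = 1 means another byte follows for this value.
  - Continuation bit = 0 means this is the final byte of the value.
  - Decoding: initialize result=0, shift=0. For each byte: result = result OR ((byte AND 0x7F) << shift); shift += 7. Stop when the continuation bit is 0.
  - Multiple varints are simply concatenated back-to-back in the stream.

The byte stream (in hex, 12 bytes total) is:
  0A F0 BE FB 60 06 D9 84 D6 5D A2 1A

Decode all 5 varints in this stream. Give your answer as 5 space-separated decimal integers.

  byte[0]=0x0A cont=0 payload=0x0A=10: acc |= 10<<0 -> acc=10 shift=7 [end]
Varint 1: bytes[0:1] = 0A -> value 10 (1 byte(s))
  byte[1]=0xF0 cont=1 payload=0x70=112: acc |= 112<<0 -> acc=112 shift=7
  byte[2]=0xBE cont=1 payload=0x3E=62: acc |= 62<<7 -> acc=8048 shift=14
  byte[3]=0xFB cont=1 payload=0x7B=123: acc |= 123<<14 -> acc=2023280 shift=21
  byte[4]=0x60 cont=0 payload=0x60=96: acc |= 96<<21 -> acc=203349872 shift=28 [end]
Varint 2: bytes[1:5] = F0 BE FB 60 -> value 203349872 (4 byte(s))
  byte[5]=0x06 cont=0 payload=0x06=6: acc |= 6<<0 -> acc=6 shift=7 [end]
Varint 3: bytes[5:6] = 06 -> value 6 (1 byte(s))
  byte[6]=0xD9 cont=1 payload=0x59=89: acc |= 89<<0 -> acc=89 shift=7
  byte[7]=0x84 cont=1 payload=0x04=4: acc |= 4<<7 -> acc=601 shift=14
  byte[8]=0xD6 cont=1 payload=0x56=86: acc |= 86<<14 -> acc=1409625 shift=21
  byte[9]=0x5D cont=0 payload=0x5D=93: acc |= 93<<21 -> acc=196444761 shift=28 [end]
Varint 4: bytes[6:10] = D9 84 D6 5D -> value 196444761 (4 byte(s))
  byte[10]=0xA2 cont=1 payload=0x22=34: acc |= 34<<0 -> acc=34 shift=7
  byte[11]=0x1A cont=0 payload=0x1A=26: acc |= 26<<7 -> acc=3362 shift=14 [end]
Varint 5: bytes[10:12] = A2 1A -> value 3362 (2 byte(s))

Answer: 10 203349872 6 196444761 3362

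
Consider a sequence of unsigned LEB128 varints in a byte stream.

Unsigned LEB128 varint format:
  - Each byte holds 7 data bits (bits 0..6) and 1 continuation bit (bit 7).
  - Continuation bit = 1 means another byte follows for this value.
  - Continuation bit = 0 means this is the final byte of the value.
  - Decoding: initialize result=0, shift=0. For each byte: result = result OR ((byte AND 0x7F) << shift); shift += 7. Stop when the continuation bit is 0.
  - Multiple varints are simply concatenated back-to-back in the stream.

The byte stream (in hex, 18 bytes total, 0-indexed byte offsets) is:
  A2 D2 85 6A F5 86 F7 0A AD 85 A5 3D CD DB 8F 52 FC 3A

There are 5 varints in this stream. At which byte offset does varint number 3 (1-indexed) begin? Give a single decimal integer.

Answer: 8

Derivation:
  byte[0]=0xA2 cont=1 payload=0x22=34: acc |= 34<<0 -> acc=34 shift=7
  byte[1]=0xD2 cont=1 payload=0x52=82: acc |= 82<<7 -> acc=10530 shift=14
  byte[2]=0x85 cont=1 payload=0x05=5: acc |= 5<<14 -> acc=92450 shift=21
  byte[3]=0x6A cont=0 payload=0x6A=106: acc |= 106<<21 -> acc=222390562 shift=28 [end]
Varint 1: bytes[0:4] = A2 D2 85 6A -> value 222390562 (4 byte(s))
  byte[4]=0xF5 cont=1 payload=0x75=117: acc |= 117<<0 -> acc=117 shift=7
  byte[5]=0x86 cont=1 payload=0x06=6: acc |= 6<<7 -> acc=885 shift=14
  byte[6]=0xF7 cont=1 payload=0x77=119: acc |= 119<<14 -> acc=1950581 shift=21
  byte[7]=0x0A cont=0 payload=0x0A=10: acc |= 10<<21 -> acc=22922101 shift=28 [end]
Varint 2: bytes[4:8] = F5 86 F7 0A -> value 22922101 (4 byte(s))
  byte[8]=0xAD cont=1 payload=0x2D=45: acc |= 45<<0 -> acc=45 shift=7
  byte[9]=0x85 cont=1 payload=0x05=5: acc |= 5<<7 -> acc=685 shift=14
  byte[10]=0xA5 cont=1 payload=0x25=37: acc |= 37<<14 -> acc=606893 shift=21
  byte[11]=0x3D cont=0 payload=0x3D=61: acc |= 61<<21 -> acc=128533165 shift=28 [end]
Varint 3: bytes[8:12] = AD 85 A5 3D -> value 128533165 (4 byte(s))
  byte[12]=0xCD cont=1 payload=0x4D=77: acc |= 77<<0 -> acc=77 shift=7
  byte[13]=0xDB cont=1 payload=0x5B=91: acc |= 91<<7 -> acc=11725 shift=14
  byte[14]=0x8F cont=1 payload=0x0F=15: acc |= 15<<14 -> acc=257485 shift=21
  byte[15]=0x52 cont=0 payload=0x52=82: acc |= 82<<21 -> acc=172223949 shift=28 [end]
Varint 4: bytes[12:16] = CD DB 8F 52 -> value 172223949 (4 byte(s))
  byte[16]=0xFC cont=1 payload=0x7C=124: acc |= 124<<0 -> acc=124 shift=7
  byte[17]=0x3A cont=0 payload=0x3A=58: acc |= 58<<7 -> acc=7548 shift=14 [end]
Varint 5: bytes[16:18] = FC 3A -> value 7548 (2 byte(s))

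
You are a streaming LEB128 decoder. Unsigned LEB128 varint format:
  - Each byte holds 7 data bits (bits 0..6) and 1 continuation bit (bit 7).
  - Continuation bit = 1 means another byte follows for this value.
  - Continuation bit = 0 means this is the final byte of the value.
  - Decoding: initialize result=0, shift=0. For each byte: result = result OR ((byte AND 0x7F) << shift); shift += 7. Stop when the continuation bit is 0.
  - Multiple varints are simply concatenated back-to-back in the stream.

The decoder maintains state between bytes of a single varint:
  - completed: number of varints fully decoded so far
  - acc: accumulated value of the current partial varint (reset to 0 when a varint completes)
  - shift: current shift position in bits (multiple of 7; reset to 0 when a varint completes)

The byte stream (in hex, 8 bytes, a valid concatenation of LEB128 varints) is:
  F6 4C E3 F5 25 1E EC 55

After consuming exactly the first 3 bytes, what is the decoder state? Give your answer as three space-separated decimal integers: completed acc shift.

byte[0]=0xF6 cont=1 payload=0x76: acc |= 118<<0 -> completed=0 acc=118 shift=7
byte[1]=0x4C cont=0 payload=0x4C: varint #1 complete (value=9846); reset -> completed=1 acc=0 shift=0
byte[2]=0xE3 cont=1 payload=0x63: acc |= 99<<0 -> completed=1 acc=99 shift=7

Answer: 1 99 7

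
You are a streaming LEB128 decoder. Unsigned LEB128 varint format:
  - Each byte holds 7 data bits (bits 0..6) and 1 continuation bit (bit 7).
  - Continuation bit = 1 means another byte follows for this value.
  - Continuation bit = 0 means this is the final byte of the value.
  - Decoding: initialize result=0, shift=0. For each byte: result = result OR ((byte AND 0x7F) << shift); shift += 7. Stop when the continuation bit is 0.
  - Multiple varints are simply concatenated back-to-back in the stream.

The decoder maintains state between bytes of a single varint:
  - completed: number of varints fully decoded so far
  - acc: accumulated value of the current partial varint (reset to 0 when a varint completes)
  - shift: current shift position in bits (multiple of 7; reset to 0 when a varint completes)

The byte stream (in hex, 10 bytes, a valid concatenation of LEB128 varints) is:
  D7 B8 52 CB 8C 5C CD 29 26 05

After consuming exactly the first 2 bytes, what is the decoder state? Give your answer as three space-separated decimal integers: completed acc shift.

byte[0]=0xD7 cont=1 payload=0x57: acc |= 87<<0 -> completed=0 acc=87 shift=7
byte[1]=0xB8 cont=1 payload=0x38: acc |= 56<<7 -> completed=0 acc=7255 shift=14

Answer: 0 7255 14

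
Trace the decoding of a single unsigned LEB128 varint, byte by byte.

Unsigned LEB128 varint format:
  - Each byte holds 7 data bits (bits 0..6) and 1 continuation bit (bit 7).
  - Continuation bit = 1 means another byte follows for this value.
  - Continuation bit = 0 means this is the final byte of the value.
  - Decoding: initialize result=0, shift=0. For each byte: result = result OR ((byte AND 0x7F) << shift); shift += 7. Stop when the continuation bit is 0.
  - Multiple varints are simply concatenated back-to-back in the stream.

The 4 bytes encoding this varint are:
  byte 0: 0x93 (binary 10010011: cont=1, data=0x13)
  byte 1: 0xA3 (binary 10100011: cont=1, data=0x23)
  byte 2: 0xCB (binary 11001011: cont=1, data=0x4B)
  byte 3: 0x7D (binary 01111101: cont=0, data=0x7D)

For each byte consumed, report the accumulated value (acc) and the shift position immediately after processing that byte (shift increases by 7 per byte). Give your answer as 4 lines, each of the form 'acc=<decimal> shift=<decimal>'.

Answer: acc=19 shift=7
acc=4499 shift=14
acc=1233299 shift=21
acc=263377299 shift=28

Derivation:
byte 0=0x93: payload=0x13=19, contrib = 19<<0 = 19; acc -> 19, shift -> 7
byte 1=0xA3: payload=0x23=35, contrib = 35<<7 = 4480; acc -> 4499, shift -> 14
byte 2=0xCB: payload=0x4B=75, contrib = 75<<14 = 1228800; acc -> 1233299, shift -> 21
byte 3=0x7D: payload=0x7D=125, contrib = 125<<21 = 262144000; acc -> 263377299, shift -> 28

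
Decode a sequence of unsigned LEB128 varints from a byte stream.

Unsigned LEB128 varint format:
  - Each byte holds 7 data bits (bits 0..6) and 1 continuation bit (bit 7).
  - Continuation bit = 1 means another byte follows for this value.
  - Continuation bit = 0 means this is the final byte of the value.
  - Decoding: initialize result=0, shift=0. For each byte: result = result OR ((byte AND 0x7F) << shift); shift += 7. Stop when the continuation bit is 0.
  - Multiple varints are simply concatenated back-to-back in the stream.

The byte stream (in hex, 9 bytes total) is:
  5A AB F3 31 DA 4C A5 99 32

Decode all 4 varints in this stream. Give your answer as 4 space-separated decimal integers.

  byte[0]=0x5A cont=0 payload=0x5A=90: acc |= 90<<0 -> acc=90 shift=7 [end]
Varint 1: bytes[0:1] = 5A -> value 90 (1 byte(s))
  byte[1]=0xAB cont=1 payload=0x2B=43: acc |= 43<<0 -> acc=43 shift=7
  byte[2]=0xF3 cont=1 payload=0x73=115: acc |= 115<<7 -> acc=14763 shift=14
  byte[3]=0x31 cont=0 payload=0x31=49: acc |= 49<<14 -> acc=817579 shift=21 [end]
Varint 2: bytes[1:4] = AB F3 31 -> value 817579 (3 byte(s))
  byte[4]=0xDA cont=1 payload=0x5A=90: acc |= 90<<0 -> acc=90 shift=7
  byte[5]=0x4C cont=0 payload=0x4C=76: acc |= 76<<7 -> acc=9818 shift=14 [end]
Varint 3: bytes[4:6] = DA 4C -> value 9818 (2 byte(s))
  byte[6]=0xA5 cont=1 payload=0x25=37: acc |= 37<<0 -> acc=37 shift=7
  byte[7]=0x99 cont=1 payload=0x19=25: acc |= 25<<7 -> acc=3237 shift=14
  byte[8]=0x32 cont=0 payload=0x32=50: acc |= 50<<14 -> acc=822437 shift=21 [end]
Varint 4: bytes[6:9] = A5 99 32 -> value 822437 (3 byte(s))

Answer: 90 817579 9818 822437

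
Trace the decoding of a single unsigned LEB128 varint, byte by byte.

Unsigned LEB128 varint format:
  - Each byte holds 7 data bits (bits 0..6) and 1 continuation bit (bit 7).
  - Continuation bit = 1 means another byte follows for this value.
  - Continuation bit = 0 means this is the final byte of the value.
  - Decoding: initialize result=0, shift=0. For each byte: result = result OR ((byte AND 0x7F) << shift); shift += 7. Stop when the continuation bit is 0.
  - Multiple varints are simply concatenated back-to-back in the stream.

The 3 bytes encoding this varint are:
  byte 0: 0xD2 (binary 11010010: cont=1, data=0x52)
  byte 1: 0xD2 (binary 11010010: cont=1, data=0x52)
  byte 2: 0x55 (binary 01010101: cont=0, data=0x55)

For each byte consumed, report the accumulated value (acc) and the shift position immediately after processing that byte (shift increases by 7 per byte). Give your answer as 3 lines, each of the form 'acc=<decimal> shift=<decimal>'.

byte 0=0xD2: payload=0x52=82, contrib = 82<<0 = 82; acc -> 82, shift -> 7
byte 1=0xD2: payload=0x52=82, contrib = 82<<7 = 10496; acc -> 10578, shift -> 14
byte 2=0x55: payload=0x55=85, contrib = 85<<14 = 1392640; acc -> 1403218, shift -> 21

Answer: acc=82 shift=7
acc=10578 shift=14
acc=1403218 shift=21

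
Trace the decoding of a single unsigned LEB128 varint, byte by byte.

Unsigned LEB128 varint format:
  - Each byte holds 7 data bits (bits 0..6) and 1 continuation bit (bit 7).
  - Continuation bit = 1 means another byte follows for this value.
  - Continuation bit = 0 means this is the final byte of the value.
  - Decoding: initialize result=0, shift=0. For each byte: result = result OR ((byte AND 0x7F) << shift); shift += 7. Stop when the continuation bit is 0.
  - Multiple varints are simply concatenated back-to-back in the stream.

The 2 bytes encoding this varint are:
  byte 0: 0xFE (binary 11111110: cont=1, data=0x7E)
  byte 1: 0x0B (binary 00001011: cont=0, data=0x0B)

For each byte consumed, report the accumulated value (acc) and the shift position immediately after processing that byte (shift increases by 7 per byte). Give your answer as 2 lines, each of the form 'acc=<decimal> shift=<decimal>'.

Answer: acc=126 shift=7
acc=1534 shift=14

Derivation:
byte 0=0xFE: payload=0x7E=126, contrib = 126<<0 = 126; acc -> 126, shift -> 7
byte 1=0x0B: payload=0x0B=11, contrib = 11<<7 = 1408; acc -> 1534, shift -> 14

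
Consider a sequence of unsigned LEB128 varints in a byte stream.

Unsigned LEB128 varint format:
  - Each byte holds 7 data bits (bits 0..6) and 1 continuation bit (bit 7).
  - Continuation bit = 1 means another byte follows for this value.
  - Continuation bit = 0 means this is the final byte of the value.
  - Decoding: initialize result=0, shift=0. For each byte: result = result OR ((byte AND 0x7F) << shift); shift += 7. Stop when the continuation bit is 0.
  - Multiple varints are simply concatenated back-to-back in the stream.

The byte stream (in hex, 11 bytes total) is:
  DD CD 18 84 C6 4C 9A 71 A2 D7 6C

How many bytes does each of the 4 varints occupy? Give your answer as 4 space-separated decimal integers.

  byte[0]=0xDD cont=1 payload=0x5D=93: acc |= 93<<0 -> acc=93 shift=7
  byte[1]=0xCD cont=1 payload=0x4D=77: acc |= 77<<7 -> acc=9949 shift=14
  byte[2]=0x18 cont=0 payload=0x18=24: acc |= 24<<14 -> acc=403165 shift=21 [end]
Varint 1: bytes[0:3] = DD CD 18 -> value 403165 (3 byte(s))
  byte[3]=0x84 cont=1 payload=0x04=4: acc |= 4<<0 -> acc=4 shift=7
  byte[4]=0xC6 cont=1 payload=0x46=70: acc |= 70<<7 -> acc=8964 shift=14
  byte[5]=0x4C cont=0 payload=0x4C=76: acc |= 76<<14 -> acc=1254148 shift=21 [end]
Varint 2: bytes[3:6] = 84 C6 4C -> value 1254148 (3 byte(s))
  byte[6]=0x9A cont=1 payload=0x1A=26: acc |= 26<<0 -> acc=26 shift=7
  byte[7]=0x71 cont=0 payload=0x71=113: acc |= 113<<7 -> acc=14490 shift=14 [end]
Varint 3: bytes[6:8] = 9A 71 -> value 14490 (2 byte(s))
  byte[8]=0xA2 cont=1 payload=0x22=34: acc |= 34<<0 -> acc=34 shift=7
  byte[9]=0xD7 cont=1 payload=0x57=87: acc |= 87<<7 -> acc=11170 shift=14
  byte[10]=0x6C cont=0 payload=0x6C=108: acc |= 108<<14 -> acc=1780642 shift=21 [end]
Varint 4: bytes[8:11] = A2 D7 6C -> value 1780642 (3 byte(s))

Answer: 3 3 2 3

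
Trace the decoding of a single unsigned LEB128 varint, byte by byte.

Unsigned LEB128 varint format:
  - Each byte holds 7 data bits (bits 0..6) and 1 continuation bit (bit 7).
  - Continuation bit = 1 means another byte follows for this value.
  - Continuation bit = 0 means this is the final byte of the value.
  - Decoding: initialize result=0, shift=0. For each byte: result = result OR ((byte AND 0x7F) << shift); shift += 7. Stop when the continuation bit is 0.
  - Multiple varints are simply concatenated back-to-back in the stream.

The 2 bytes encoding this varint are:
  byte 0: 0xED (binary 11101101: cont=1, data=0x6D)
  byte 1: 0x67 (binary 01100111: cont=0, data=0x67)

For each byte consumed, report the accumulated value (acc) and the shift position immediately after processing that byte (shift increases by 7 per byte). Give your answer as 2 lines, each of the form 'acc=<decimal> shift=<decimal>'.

byte 0=0xED: payload=0x6D=109, contrib = 109<<0 = 109; acc -> 109, shift -> 7
byte 1=0x67: payload=0x67=103, contrib = 103<<7 = 13184; acc -> 13293, shift -> 14

Answer: acc=109 shift=7
acc=13293 shift=14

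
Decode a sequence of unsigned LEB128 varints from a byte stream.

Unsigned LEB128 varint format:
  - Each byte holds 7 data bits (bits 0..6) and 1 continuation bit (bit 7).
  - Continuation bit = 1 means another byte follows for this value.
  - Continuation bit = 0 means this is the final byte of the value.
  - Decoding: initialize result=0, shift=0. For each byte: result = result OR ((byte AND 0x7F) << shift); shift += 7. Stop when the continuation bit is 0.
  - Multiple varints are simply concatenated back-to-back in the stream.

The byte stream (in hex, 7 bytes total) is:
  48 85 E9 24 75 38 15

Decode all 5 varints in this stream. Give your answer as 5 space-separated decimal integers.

  byte[0]=0x48 cont=0 payload=0x48=72: acc |= 72<<0 -> acc=72 shift=7 [end]
Varint 1: bytes[0:1] = 48 -> value 72 (1 byte(s))
  byte[1]=0x85 cont=1 payload=0x05=5: acc |= 5<<0 -> acc=5 shift=7
  byte[2]=0xE9 cont=1 payload=0x69=105: acc |= 105<<7 -> acc=13445 shift=14
  byte[3]=0x24 cont=0 payload=0x24=36: acc |= 36<<14 -> acc=603269 shift=21 [end]
Varint 2: bytes[1:4] = 85 E9 24 -> value 603269 (3 byte(s))
  byte[4]=0x75 cont=0 payload=0x75=117: acc |= 117<<0 -> acc=117 shift=7 [end]
Varint 3: bytes[4:5] = 75 -> value 117 (1 byte(s))
  byte[5]=0x38 cont=0 payload=0x38=56: acc |= 56<<0 -> acc=56 shift=7 [end]
Varint 4: bytes[5:6] = 38 -> value 56 (1 byte(s))
  byte[6]=0x15 cont=0 payload=0x15=21: acc |= 21<<0 -> acc=21 shift=7 [end]
Varint 5: bytes[6:7] = 15 -> value 21 (1 byte(s))

Answer: 72 603269 117 56 21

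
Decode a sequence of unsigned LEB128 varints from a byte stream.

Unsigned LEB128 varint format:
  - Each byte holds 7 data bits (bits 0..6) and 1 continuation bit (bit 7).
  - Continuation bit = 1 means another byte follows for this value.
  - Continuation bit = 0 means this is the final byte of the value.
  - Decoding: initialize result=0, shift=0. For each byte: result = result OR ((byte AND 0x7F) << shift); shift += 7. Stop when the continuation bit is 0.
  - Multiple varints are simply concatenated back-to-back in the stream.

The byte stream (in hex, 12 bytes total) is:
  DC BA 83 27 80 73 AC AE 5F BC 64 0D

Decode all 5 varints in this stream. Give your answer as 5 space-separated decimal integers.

  byte[0]=0xDC cont=1 payload=0x5C=92: acc |= 92<<0 -> acc=92 shift=7
  byte[1]=0xBA cont=1 payload=0x3A=58: acc |= 58<<7 -> acc=7516 shift=14
  byte[2]=0x83 cont=1 payload=0x03=3: acc |= 3<<14 -> acc=56668 shift=21
  byte[3]=0x27 cont=0 payload=0x27=39: acc |= 39<<21 -> acc=81845596 shift=28 [end]
Varint 1: bytes[0:4] = DC BA 83 27 -> value 81845596 (4 byte(s))
  byte[4]=0x80 cont=1 payload=0x00=0: acc |= 0<<0 -> acc=0 shift=7
  byte[5]=0x73 cont=0 payload=0x73=115: acc |= 115<<7 -> acc=14720 shift=14 [end]
Varint 2: bytes[4:6] = 80 73 -> value 14720 (2 byte(s))
  byte[6]=0xAC cont=1 payload=0x2C=44: acc |= 44<<0 -> acc=44 shift=7
  byte[7]=0xAE cont=1 payload=0x2E=46: acc |= 46<<7 -> acc=5932 shift=14
  byte[8]=0x5F cont=0 payload=0x5F=95: acc |= 95<<14 -> acc=1562412 shift=21 [end]
Varint 3: bytes[6:9] = AC AE 5F -> value 1562412 (3 byte(s))
  byte[9]=0xBC cont=1 payload=0x3C=60: acc |= 60<<0 -> acc=60 shift=7
  byte[10]=0x64 cont=0 payload=0x64=100: acc |= 100<<7 -> acc=12860 shift=14 [end]
Varint 4: bytes[9:11] = BC 64 -> value 12860 (2 byte(s))
  byte[11]=0x0D cont=0 payload=0x0D=13: acc |= 13<<0 -> acc=13 shift=7 [end]
Varint 5: bytes[11:12] = 0D -> value 13 (1 byte(s))

Answer: 81845596 14720 1562412 12860 13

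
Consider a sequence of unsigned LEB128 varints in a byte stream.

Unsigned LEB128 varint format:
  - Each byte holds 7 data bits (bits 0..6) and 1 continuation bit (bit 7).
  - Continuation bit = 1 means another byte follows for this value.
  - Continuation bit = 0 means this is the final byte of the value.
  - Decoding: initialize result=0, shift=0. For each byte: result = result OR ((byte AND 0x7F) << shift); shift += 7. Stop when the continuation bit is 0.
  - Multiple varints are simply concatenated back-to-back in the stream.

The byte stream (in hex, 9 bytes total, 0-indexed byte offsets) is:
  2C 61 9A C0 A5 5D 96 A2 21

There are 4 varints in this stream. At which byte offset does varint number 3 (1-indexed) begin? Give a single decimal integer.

  byte[0]=0x2C cont=0 payload=0x2C=44: acc |= 44<<0 -> acc=44 shift=7 [end]
Varint 1: bytes[0:1] = 2C -> value 44 (1 byte(s))
  byte[1]=0x61 cont=0 payload=0x61=97: acc |= 97<<0 -> acc=97 shift=7 [end]
Varint 2: bytes[1:2] = 61 -> value 97 (1 byte(s))
  byte[2]=0x9A cont=1 payload=0x1A=26: acc |= 26<<0 -> acc=26 shift=7
  byte[3]=0xC0 cont=1 payload=0x40=64: acc |= 64<<7 -> acc=8218 shift=14
  byte[4]=0xA5 cont=1 payload=0x25=37: acc |= 37<<14 -> acc=614426 shift=21
  byte[5]=0x5D cont=0 payload=0x5D=93: acc |= 93<<21 -> acc=195649562 shift=28 [end]
Varint 3: bytes[2:6] = 9A C0 A5 5D -> value 195649562 (4 byte(s))
  byte[6]=0x96 cont=1 payload=0x16=22: acc |= 22<<0 -> acc=22 shift=7
  byte[7]=0xA2 cont=1 payload=0x22=34: acc |= 34<<7 -> acc=4374 shift=14
  byte[8]=0x21 cont=0 payload=0x21=33: acc |= 33<<14 -> acc=545046 shift=21 [end]
Varint 4: bytes[6:9] = 96 A2 21 -> value 545046 (3 byte(s))

Answer: 2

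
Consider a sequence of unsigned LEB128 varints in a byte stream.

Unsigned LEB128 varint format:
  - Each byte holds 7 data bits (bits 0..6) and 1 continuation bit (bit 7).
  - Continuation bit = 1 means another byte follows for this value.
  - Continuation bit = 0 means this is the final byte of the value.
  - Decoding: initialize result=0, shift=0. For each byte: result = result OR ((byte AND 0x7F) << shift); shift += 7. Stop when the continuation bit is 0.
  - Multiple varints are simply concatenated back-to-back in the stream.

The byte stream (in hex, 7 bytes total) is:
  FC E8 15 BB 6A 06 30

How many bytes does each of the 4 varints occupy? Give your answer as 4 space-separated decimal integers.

  byte[0]=0xFC cont=1 payload=0x7C=124: acc |= 124<<0 -> acc=124 shift=7
  byte[1]=0xE8 cont=1 payload=0x68=104: acc |= 104<<7 -> acc=13436 shift=14
  byte[2]=0x15 cont=0 payload=0x15=21: acc |= 21<<14 -> acc=357500 shift=21 [end]
Varint 1: bytes[0:3] = FC E8 15 -> value 357500 (3 byte(s))
  byte[3]=0xBB cont=1 payload=0x3B=59: acc |= 59<<0 -> acc=59 shift=7
  byte[4]=0x6A cont=0 payload=0x6A=106: acc |= 106<<7 -> acc=13627 shift=14 [end]
Varint 2: bytes[3:5] = BB 6A -> value 13627 (2 byte(s))
  byte[5]=0x06 cont=0 payload=0x06=6: acc |= 6<<0 -> acc=6 shift=7 [end]
Varint 3: bytes[5:6] = 06 -> value 6 (1 byte(s))
  byte[6]=0x30 cont=0 payload=0x30=48: acc |= 48<<0 -> acc=48 shift=7 [end]
Varint 4: bytes[6:7] = 30 -> value 48 (1 byte(s))

Answer: 3 2 1 1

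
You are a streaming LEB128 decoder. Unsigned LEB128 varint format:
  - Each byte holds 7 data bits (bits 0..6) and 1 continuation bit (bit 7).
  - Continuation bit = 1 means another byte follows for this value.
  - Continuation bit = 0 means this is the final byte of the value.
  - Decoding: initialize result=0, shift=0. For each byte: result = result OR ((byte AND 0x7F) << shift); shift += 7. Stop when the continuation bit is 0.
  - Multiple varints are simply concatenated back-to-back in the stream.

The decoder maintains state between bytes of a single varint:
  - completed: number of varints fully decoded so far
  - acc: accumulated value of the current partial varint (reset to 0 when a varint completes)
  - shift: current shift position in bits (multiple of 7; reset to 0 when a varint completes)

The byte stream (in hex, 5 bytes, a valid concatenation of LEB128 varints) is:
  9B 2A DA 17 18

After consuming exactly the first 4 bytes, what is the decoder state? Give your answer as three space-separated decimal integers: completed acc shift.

byte[0]=0x9B cont=1 payload=0x1B: acc |= 27<<0 -> completed=0 acc=27 shift=7
byte[1]=0x2A cont=0 payload=0x2A: varint #1 complete (value=5403); reset -> completed=1 acc=0 shift=0
byte[2]=0xDA cont=1 payload=0x5A: acc |= 90<<0 -> completed=1 acc=90 shift=7
byte[3]=0x17 cont=0 payload=0x17: varint #2 complete (value=3034); reset -> completed=2 acc=0 shift=0

Answer: 2 0 0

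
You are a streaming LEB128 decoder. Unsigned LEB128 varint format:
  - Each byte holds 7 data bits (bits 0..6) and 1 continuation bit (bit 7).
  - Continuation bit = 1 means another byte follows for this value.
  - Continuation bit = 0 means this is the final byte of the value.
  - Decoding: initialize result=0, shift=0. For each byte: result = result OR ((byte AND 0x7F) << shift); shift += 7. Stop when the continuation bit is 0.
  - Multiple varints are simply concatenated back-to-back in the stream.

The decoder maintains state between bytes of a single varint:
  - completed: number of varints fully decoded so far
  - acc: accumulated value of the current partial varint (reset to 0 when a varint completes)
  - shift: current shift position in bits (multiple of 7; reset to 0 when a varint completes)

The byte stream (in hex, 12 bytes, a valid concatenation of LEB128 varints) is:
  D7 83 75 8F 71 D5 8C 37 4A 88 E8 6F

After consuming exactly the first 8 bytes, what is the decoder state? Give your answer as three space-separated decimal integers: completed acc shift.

Answer: 3 0 0

Derivation:
byte[0]=0xD7 cont=1 payload=0x57: acc |= 87<<0 -> completed=0 acc=87 shift=7
byte[1]=0x83 cont=1 payload=0x03: acc |= 3<<7 -> completed=0 acc=471 shift=14
byte[2]=0x75 cont=0 payload=0x75: varint #1 complete (value=1917399); reset -> completed=1 acc=0 shift=0
byte[3]=0x8F cont=1 payload=0x0F: acc |= 15<<0 -> completed=1 acc=15 shift=7
byte[4]=0x71 cont=0 payload=0x71: varint #2 complete (value=14479); reset -> completed=2 acc=0 shift=0
byte[5]=0xD5 cont=1 payload=0x55: acc |= 85<<0 -> completed=2 acc=85 shift=7
byte[6]=0x8C cont=1 payload=0x0C: acc |= 12<<7 -> completed=2 acc=1621 shift=14
byte[7]=0x37 cont=0 payload=0x37: varint #3 complete (value=902741); reset -> completed=3 acc=0 shift=0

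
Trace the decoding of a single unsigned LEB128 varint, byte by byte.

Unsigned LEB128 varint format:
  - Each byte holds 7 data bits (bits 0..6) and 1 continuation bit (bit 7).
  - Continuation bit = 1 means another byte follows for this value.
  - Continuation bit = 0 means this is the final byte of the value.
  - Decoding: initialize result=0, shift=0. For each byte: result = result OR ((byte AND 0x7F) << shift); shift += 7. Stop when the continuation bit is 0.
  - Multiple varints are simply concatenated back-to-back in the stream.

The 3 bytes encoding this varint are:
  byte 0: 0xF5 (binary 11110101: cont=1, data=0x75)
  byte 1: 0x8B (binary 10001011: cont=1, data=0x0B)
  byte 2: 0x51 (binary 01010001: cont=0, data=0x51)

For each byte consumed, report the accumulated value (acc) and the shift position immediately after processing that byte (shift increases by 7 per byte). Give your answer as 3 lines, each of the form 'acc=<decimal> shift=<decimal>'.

Answer: acc=117 shift=7
acc=1525 shift=14
acc=1328629 shift=21

Derivation:
byte 0=0xF5: payload=0x75=117, contrib = 117<<0 = 117; acc -> 117, shift -> 7
byte 1=0x8B: payload=0x0B=11, contrib = 11<<7 = 1408; acc -> 1525, shift -> 14
byte 2=0x51: payload=0x51=81, contrib = 81<<14 = 1327104; acc -> 1328629, shift -> 21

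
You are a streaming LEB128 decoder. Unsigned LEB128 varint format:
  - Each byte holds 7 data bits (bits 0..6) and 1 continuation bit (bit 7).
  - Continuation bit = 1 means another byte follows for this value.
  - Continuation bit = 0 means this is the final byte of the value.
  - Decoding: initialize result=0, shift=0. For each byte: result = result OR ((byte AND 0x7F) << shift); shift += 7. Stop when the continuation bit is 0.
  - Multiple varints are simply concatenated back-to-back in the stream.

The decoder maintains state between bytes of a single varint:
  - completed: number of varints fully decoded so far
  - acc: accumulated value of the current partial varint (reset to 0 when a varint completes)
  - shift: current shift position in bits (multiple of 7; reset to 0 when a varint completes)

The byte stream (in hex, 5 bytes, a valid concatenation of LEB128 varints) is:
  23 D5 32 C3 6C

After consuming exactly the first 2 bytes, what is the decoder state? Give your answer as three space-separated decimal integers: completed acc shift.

Answer: 1 85 7

Derivation:
byte[0]=0x23 cont=0 payload=0x23: varint #1 complete (value=35); reset -> completed=1 acc=0 shift=0
byte[1]=0xD5 cont=1 payload=0x55: acc |= 85<<0 -> completed=1 acc=85 shift=7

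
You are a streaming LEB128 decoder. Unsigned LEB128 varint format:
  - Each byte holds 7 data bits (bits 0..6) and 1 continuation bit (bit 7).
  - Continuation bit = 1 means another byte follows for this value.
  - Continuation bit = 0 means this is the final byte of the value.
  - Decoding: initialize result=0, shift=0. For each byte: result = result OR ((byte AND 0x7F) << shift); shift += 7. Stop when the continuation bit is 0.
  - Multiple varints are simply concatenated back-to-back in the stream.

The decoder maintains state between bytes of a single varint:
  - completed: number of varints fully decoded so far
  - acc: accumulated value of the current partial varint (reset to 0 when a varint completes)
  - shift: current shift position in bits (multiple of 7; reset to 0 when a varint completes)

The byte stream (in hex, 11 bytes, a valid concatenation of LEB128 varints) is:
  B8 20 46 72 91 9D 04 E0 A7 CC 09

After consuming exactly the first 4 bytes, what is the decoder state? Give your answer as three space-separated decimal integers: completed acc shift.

Answer: 3 0 0

Derivation:
byte[0]=0xB8 cont=1 payload=0x38: acc |= 56<<0 -> completed=0 acc=56 shift=7
byte[1]=0x20 cont=0 payload=0x20: varint #1 complete (value=4152); reset -> completed=1 acc=0 shift=0
byte[2]=0x46 cont=0 payload=0x46: varint #2 complete (value=70); reset -> completed=2 acc=0 shift=0
byte[3]=0x72 cont=0 payload=0x72: varint #3 complete (value=114); reset -> completed=3 acc=0 shift=0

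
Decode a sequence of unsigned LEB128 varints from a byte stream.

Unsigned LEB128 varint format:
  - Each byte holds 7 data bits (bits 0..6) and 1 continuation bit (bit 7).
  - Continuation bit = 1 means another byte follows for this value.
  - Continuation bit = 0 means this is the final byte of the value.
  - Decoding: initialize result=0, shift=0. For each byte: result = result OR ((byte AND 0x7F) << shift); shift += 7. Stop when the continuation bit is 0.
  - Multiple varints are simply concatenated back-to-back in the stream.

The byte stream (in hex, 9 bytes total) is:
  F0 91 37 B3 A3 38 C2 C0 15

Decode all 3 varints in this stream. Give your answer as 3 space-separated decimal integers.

Answer: 903408 922035 352322

Derivation:
  byte[0]=0xF0 cont=1 payload=0x70=112: acc |= 112<<0 -> acc=112 shift=7
  byte[1]=0x91 cont=1 payload=0x11=17: acc |= 17<<7 -> acc=2288 shift=14
  byte[2]=0x37 cont=0 payload=0x37=55: acc |= 55<<14 -> acc=903408 shift=21 [end]
Varint 1: bytes[0:3] = F0 91 37 -> value 903408 (3 byte(s))
  byte[3]=0xB3 cont=1 payload=0x33=51: acc |= 51<<0 -> acc=51 shift=7
  byte[4]=0xA3 cont=1 payload=0x23=35: acc |= 35<<7 -> acc=4531 shift=14
  byte[5]=0x38 cont=0 payload=0x38=56: acc |= 56<<14 -> acc=922035 shift=21 [end]
Varint 2: bytes[3:6] = B3 A3 38 -> value 922035 (3 byte(s))
  byte[6]=0xC2 cont=1 payload=0x42=66: acc |= 66<<0 -> acc=66 shift=7
  byte[7]=0xC0 cont=1 payload=0x40=64: acc |= 64<<7 -> acc=8258 shift=14
  byte[8]=0x15 cont=0 payload=0x15=21: acc |= 21<<14 -> acc=352322 shift=21 [end]
Varint 3: bytes[6:9] = C2 C0 15 -> value 352322 (3 byte(s))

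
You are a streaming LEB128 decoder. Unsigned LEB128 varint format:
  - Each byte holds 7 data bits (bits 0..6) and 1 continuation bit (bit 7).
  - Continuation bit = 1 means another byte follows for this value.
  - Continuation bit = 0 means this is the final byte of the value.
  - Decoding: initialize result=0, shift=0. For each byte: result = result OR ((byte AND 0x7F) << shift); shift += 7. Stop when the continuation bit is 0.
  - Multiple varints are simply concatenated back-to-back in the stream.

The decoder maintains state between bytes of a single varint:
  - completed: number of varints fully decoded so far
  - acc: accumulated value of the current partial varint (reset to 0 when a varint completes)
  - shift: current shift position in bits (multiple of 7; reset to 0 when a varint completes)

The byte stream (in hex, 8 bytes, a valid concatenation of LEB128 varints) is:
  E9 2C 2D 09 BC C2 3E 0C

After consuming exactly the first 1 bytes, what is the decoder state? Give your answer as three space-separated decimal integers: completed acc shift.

byte[0]=0xE9 cont=1 payload=0x69: acc |= 105<<0 -> completed=0 acc=105 shift=7

Answer: 0 105 7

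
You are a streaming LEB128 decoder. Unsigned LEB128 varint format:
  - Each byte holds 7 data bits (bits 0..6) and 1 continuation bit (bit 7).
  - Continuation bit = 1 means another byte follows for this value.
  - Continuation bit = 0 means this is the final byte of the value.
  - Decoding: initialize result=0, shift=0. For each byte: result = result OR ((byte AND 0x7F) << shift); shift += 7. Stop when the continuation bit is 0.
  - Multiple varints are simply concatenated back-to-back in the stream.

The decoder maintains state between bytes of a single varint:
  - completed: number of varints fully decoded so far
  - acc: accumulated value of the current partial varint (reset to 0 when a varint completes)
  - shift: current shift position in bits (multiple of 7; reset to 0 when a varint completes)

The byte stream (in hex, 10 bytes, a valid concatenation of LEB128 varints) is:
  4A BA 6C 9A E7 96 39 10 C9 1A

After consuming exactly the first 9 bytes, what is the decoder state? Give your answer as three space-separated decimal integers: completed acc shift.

Answer: 4 73 7

Derivation:
byte[0]=0x4A cont=0 payload=0x4A: varint #1 complete (value=74); reset -> completed=1 acc=0 shift=0
byte[1]=0xBA cont=1 payload=0x3A: acc |= 58<<0 -> completed=1 acc=58 shift=7
byte[2]=0x6C cont=0 payload=0x6C: varint #2 complete (value=13882); reset -> completed=2 acc=0 shift=0
byte[3]=0x9A cont=1 payload=0x1A: acc |= 26<<0 -> completed=2 acc=26 shift=7
byte[4]=0xE7 cont=1 payload=0x67: acc |= 103<<7 -> completed=2 acc=13210 shift=14
byte[5]=0x96 cont=1 payload=0x16: acc |= 22<<14 -> completed=2 acc=373658 shift=21
byte[6]=0x39 cont=0 payload=0x39: varint #3 complete (value=119911322); reset -> completed=3 acc=0 shift=0
byte[7]=0x10 cont=0 payload=0x10: varint #4 complete (value=16); reset -> completed=4 acc=0 shift=0
byte[8]=0xC9 cont=1 payload=0x49: acc |= 73<<0 -> completed=4 acc=73 shift=7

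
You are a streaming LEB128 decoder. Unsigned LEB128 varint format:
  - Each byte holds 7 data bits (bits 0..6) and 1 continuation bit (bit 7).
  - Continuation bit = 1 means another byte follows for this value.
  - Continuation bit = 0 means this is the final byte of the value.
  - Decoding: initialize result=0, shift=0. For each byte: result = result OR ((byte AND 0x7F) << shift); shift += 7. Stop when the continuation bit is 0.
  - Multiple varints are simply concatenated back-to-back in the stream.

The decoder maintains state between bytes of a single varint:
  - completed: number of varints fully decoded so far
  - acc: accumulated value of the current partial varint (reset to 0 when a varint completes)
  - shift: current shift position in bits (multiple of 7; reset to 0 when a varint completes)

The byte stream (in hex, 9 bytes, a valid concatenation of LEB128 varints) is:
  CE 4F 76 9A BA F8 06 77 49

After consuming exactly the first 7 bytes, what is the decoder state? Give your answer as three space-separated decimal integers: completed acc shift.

byte[0]=0xCE cont=1 payload=0x4E: acc |= 78<<0 -> completed=0 acc=78 shift=7
byte[1]=0x4F cont=0 payload=0x4F: varint #1 complete (value=10190); reset -> completed=1 acc=0 shift=0
byte[2]=0x76 cont=0 payload=0x76: varint #2 complete (value=118); reset -> completed=2 acc=0 shift=0
byte[3]=0x9A cont=1 payload=0x1A: acc |= 26<<0 -> completed=2 acc=26 shift=7
byte[4]=0xBA cont=1 payload=0x3A: acc |= 58<<7 -> completed=2 acc=7450 shift=14
byte[5]=0xF8 cont=1 payload=0x78: acc |= 120<<14 -> completed=2 acc=1973530 shift=21
byte[6]=0x06 cont=0 payload=0x06: varint #3 complete (value=14556442); reset -> completed=3 acc=0 shift=0

Answer: 3 0 0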